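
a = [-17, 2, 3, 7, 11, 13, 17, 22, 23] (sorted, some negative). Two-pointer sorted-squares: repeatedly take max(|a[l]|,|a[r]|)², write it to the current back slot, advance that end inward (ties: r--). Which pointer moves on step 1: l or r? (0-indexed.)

l=0 r=8: |-17|<=|23| out[8]=529, r--

r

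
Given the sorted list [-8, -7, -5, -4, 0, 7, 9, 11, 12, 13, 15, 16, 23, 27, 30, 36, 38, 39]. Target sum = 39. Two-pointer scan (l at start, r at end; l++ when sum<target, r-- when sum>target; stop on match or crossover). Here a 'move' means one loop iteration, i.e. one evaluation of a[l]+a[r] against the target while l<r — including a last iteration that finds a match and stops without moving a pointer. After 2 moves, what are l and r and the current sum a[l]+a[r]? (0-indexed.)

l=2, r=17, sum=34

l=0 r=17: -8+39=31 <39, l++
l=1 r=17: -7+39=32 <39, l++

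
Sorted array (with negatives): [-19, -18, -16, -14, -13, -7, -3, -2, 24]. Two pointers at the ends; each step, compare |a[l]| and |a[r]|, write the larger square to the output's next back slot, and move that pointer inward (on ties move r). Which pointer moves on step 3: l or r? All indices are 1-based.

l=1 r=9: |-19|<=|24| out[9]=576, r--
l=1 r=8: |-19|>|-2| out[8]=361, l++
l=2 r=8: |-18|>|-2| out[7]=324, l++

l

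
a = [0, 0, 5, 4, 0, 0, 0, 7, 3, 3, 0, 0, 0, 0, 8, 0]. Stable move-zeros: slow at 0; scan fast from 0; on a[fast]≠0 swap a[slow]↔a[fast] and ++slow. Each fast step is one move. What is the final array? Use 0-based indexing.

slow=0 fast=0: a[fast]=0, fast++
slow=0 fast=1: a[fast]=0, fast++
slow=0 fast=2: a[fast]=5≠0 swap→a[0]=5, slow++,fast++
slow=1 fast=3: a[fast]=4≠0 swap→a[1]=4, slow++,fast++
slow=2 fast=4: a[fast]=0, fast++
slow=2 fast=5: a[fast]=0, fast++
slow=2 fast=6: a[fast]=0, fast++
slow=2 fast=7: a[fast]=7≠0 swap→a[2]=7, slow++,fast++
slow=3 fast=8: a[fast]=3≠0 swap→a[3]=3, slow++,fast++
slow=4 fast=9: a[fast]=3≠0 swap→a[4]=3, slow++,fast++
slow=5 fast=10: a[fast]=0, fast++
slow=5 fast=11: a[fast]=0, fast++
slow=5 fast=12: a[fast]=0, fast++
slow=5 fast=13: a[fast]=0, fast++
slow=5 fast=14: a[fast]=8≠0 swap→a[5]=8, slow++,fast++
slow=6 fast=15: a[fast]=0, fast++

[5, 4, 7, 3, 3, 8, 0, 0, 0, 0, 0, 0, 0, 0, 0, 0]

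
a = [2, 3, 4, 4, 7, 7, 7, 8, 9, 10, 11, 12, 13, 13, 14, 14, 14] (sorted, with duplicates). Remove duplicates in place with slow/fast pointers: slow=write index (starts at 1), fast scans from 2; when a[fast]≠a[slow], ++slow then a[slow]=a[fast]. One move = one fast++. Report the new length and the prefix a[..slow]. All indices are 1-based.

length 11; prefix = [2, 3, 4, 7, 8, 9, 10, 11, 12, 13, 14]

(s=1,f=2) a[fast]=3≠a[slow]=2 write a[2]=3 → slow++,fast++
(s=2,f=3) a[fast]=4≠a[slow]=3 write a[3]=4 → slow++,fast++
(s=3,f=4) a[fast]=4=a[slow] dup → fast++
(s=3,f=5) a[fast]=7≠a[slow]=4 write a[4]=7 → slow++,fast++
(s=4,f=6) a[fast]=7=a[slow] dup → fast++
(s=4,f=7) a[fast]=7=a[slow] dup → fast++
(s=4,f=8) a[fast]=8≠a[slow]=7 write a[5]=8 → slow++,fast++
(s=5,f=9) a[fast]=9≠a[slow]=8 write a[6]=9 → slow++,fast++
(s=6,f=10) a[fast]=10≠a[slow]=9 write a[7]=10 → slow++,fast++
(s=7,f=11) a[fast]=11≠a[slow]=10 write a[8]=11 → slow++,fast++
(s=8,f=12) a[fast]=12≠a[slow]=11 write a[9]=12 → slow++,fast++
(s=9,f=13) a[fast]=13≠a[slow]=12 write a[10]=13 → slow++,fast++
(s=10,f=14) a[fast]=13=a[slow] dup → fast++
(s=10,f=15) a[fast]=14≠a[slow]=13 write a[11]=14 → slow++,fast++
(s=11,f=16) a[fast]=14=a[slow] dup → fast++
(s=11,f=17) a[fast]=14=a[slow] dup → fast++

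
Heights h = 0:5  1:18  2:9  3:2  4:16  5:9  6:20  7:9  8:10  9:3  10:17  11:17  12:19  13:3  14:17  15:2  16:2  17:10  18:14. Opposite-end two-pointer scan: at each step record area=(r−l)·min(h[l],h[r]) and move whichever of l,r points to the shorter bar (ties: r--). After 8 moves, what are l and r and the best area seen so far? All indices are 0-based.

[0,18] min(5,14)*18=90 best=90 * → l++
[1,18] min(18,14)*17=238 best=238 * → r--
[1,17] min(18,10)*16=160 best=238 → r--
[1,16] min(18,2)*15=30 best=238 → r--
[1,15] min(18,2)*14=28 best=238 → r--
[1,14] min(18,17)*13=221 best=238 → r--
[1,13] min(18,3)*12=36 best=238 → r--
[1,12] min(18,19)*11=198 best=238 → l++

l=2, r=12, best area=238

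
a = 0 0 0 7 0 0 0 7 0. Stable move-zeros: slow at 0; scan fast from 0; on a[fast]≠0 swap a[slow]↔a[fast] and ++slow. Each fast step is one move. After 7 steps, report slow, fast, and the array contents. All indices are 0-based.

slow=0 fast=0: a[fast]=0, fast++
slow=0 fast=1: a[fast]=0, fast++
slow=0 fast=2: a[fast]=0, fast++
slow=0 fast=3: a[fast]=7≠0 swap→a[0]=7, slow++,fast++
slow=1 fast=4: a[fast]=0, fast++
slow=1 fast=5: a[fast]=0, fast++
slow=1 fast=6: a[fast]=0, fast++

slow=1, fast=7, a=[7, 0, 0, 0, 0, 0, 0, 7, 0]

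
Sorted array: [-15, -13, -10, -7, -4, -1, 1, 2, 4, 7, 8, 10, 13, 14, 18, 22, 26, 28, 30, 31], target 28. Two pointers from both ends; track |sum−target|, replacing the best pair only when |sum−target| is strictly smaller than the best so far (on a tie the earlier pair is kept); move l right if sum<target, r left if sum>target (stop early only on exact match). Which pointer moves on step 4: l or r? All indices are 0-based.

[0,19] -15+31=16 d=12 * → l++
[1,19] -13+31=18 d=10 * → l++
[2,19] -10+31=21 d=7 * → l++
[3,19] -7+31=24 d=4 * → l++

l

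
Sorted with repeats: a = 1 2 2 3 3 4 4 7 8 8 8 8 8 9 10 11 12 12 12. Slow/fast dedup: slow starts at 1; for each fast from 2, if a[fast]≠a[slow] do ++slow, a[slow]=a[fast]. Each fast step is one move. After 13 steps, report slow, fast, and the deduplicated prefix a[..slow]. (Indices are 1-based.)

slow=7, fast=15, prefix=[1, 2, 3, 4, 7, 8, 9]

(s=1,f=2) a[fast]=2≠a[slow]=1 write a[2]=2 → slow++,fast++
(s=2,f=3) a[fast]=2=a[slow] dup → fast++
(s=2,f=4) a[fast]=3≠a[slow]=2 write a[3]=3 → slow++,fast++
(s=3,f=5) a[fast]=3=a[slow] dup → fast++
(s=3,f=6) a[fast]=4≠a[slow]=3 write a[4]=4 → slow++,fast++
(s=4,f=7) a[fast]=4=a[slow] dup → fast++
(s=4,f=8) a[fast]=7≠a[slow]=4 write a[5]=7 → slow++,fast++
(s=5,f=9) a[fast]=8≠a[slow]=7 write a[6]=8 → slow++,fast++
(s=6,f=10) a[fast]=8=a[slow] dup → fast++
(s=6,f=11) a[fast]=8=a[slow] dup → fast++
(s=6,f=12) a[fast]=8=a[slow] dup → fast++
(s=6,f=13) a[fast]=8=a[slow] dup → fast++
(s=6,f=14) a[fast]=9≠a[slow]=8 write a[7]=9 → slow++,fast++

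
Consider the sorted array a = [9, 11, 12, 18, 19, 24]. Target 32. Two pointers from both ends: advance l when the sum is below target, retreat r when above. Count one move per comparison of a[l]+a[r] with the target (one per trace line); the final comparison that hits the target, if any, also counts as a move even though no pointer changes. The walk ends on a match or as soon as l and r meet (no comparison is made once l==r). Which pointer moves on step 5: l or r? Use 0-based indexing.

r

[0,5] 9+24=33 >32 → r--
[0,4] 9+19=28 <32 → l++
[1,4] 11+19=30 <32 → l++
[2,4] 12+19=31 <32 → l++
[3,4] 18+19=37 >32 → r--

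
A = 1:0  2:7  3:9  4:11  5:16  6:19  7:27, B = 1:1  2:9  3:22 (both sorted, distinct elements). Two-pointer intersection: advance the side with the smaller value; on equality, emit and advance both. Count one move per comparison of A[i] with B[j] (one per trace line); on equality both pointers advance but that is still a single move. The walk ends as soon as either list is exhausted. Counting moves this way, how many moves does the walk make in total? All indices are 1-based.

8 moves

[i=1,j=1] 0<1 → i++
[i=2,j=1] 7>1 → j++
[i=2,j=2] 7<9 → i++
[i=3,j=2] 9==9 emit → i++,j++
[i=4,j=3] 11<22 → i++
[i=5,j=3] 16<22 → i++
[i=6,j=3] 19<22 → i++
[i=7,j=3] 27>22 → j++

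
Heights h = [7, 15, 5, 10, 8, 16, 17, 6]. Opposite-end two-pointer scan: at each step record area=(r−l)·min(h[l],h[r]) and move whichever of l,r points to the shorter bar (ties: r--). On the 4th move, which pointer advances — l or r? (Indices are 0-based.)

l

[0,7] min(7,6)*7=42 best=42 * → r--
[0,6] min(7,17)*6=42 best=42 → l++
[1,6] min(15,17)*5=75 best=75 * → l++
[2,6] min(5,17)*4=20 best=75 → l++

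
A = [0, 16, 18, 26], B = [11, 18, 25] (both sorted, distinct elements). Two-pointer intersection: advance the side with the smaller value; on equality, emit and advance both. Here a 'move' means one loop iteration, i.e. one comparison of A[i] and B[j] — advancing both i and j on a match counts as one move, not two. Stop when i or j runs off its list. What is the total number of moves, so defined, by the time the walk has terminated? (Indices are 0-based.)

i=0 j=0: 0<11, i++
i=1 j=0: 16>11, j++
i=1 j=1: 16<18, i++
i=2 j=1: 18==18 emit, i++,j++
i=3 j=2: 26>25, j++

5 moves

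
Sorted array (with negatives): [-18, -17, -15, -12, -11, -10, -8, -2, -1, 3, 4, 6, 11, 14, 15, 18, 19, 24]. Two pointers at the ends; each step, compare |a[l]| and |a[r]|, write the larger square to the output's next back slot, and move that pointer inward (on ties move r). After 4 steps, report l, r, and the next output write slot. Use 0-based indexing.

l=1, r=14, next write slot=13

[0,17] |-18|<=|24| out[17]=576 → r--
[0,16] |-18|<=|19| out[16]=361 → r--
[0,15] |-18|<=|18| out[15]=324 → r--
[0,14] |-18|>|15| out[14]=324 → l++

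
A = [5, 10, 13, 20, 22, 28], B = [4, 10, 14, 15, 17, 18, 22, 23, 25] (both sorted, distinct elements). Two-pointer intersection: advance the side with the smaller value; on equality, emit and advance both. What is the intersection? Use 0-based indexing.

intersection = [10, 22]

i=0 j=0: 5>4, j++
i=0 j=1: 5<10, i++
i=1 j=1: 10==10 emit, i++,j++
i=2 j=2: 13<14, i++
i=3 j=2: 20>14, j++
i=3 j=3: 20>15, j++
i=3 j=4: 20>17, j++
i=3 j=5: 20>18, j++
i=3 j=6: 20<22, i++
i=4 j=6: 22==22 emit, i++,j++
i=5 j=7: 28>23, j++
i=5 j=8: 28>25, j++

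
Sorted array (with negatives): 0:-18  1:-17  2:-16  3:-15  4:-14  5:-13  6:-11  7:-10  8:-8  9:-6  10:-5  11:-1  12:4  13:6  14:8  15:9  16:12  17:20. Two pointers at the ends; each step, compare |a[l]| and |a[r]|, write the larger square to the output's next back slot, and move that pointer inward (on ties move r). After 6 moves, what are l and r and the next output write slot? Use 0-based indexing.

l=5, r=16, next write slot=11

l=0 r=17: |-18|<=|20| out[17]=400, r--
l=0 r=16: |-18|>|12| out[16]=324, l++
l=1 r=16: |-17|>|12| out[15]=289, l++
l=2 r=16: |-16|>|12| out[14]=256, l++
l=3 r=16: |-15|>|12| out[13]=225, l++
l=4 r=16: |-14|>|12| out[12]=196, l++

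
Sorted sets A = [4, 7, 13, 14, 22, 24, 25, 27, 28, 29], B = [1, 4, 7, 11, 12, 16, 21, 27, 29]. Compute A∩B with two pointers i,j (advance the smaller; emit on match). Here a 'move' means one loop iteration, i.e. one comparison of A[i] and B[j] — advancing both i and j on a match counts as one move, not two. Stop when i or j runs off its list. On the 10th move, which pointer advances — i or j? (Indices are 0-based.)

i

i=0 j=0: 4>1, j++
i=0 j=1: 4==4 emit, i++,j++
i=1 j=2: 7==7 emit, i++,j++
i=2 j=3: 13>11, j++
i=2 j=4: 13>12, j++
i=2 j=5: 13<16, i++
i=3 j=5: 14<16, i++
i=4 j=5: 22>16, j++
i=4 j=6: 22>21, j++
i=4 j=7: 22<27, i++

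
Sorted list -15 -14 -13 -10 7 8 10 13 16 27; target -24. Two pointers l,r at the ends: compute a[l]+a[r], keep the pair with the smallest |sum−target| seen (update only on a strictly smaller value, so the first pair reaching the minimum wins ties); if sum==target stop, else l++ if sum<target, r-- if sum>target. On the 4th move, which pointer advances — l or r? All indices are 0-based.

r

[0,9] -15+27=12 d=36 * → r--
[0,8] -15+16=1 d=25 * → r--
[0,7] -15+13=-2 d=22 * → r--
[0,6] -15+10=-5 d=19 * → r--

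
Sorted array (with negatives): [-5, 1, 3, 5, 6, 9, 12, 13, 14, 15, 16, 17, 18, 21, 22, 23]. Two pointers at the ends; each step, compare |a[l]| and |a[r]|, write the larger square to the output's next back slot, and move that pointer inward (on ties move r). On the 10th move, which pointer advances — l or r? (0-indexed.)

l=0 r=15: |-5|<=|23| out[15]=529, r--
l=0 r=14: |-5|<=|22| out[14]=484, r--
l=0 r=13: |-5|<=|21| out[13]=441, r--
l=0 r=12: |-5|<=|18| out[12]=324, r--
l=0 r=11: |-5|<=|17| out[11]=289, r--
l=0 r=10: |-5|<=|16| out[10]=256, r--
l=0 r=9: |-5|<=|15| out[9]=225, r--
l=0 r=8: |-5|<=|14| out[8]=196, r--
l=0 r=7: |-5|<=|13| out[7]=169, r--
l=0 r=6: |-5|<=|12| out[6]=144, r--

r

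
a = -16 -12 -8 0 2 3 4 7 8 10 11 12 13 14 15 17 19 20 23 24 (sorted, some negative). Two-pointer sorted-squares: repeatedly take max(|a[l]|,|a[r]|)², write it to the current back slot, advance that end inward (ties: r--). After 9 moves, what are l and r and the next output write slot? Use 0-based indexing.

l=1, r=11, next write slot=10

l=0 r=19: |-16|<=|24| out[19]=576, r--
l=0 r=18: |-16|<=|23| out[18]=529, r--
l=0 r=17: |-16|<=|20| out[17]=400, r--
l=0 r=16: |-16|<=|19| out[16]=361, r--
l=0 r=15: |-16|<=|17| out[15]=289, r--
l=0 r=14: |-16|>|15| out[14]=256, l++
l=1 r=14: |-12|<=|15| out[13]=225, r--
l=1 r=13: |-12|<=|14| out[12]=196, r--
l=1 r=12: |-12|<=|13| out[11]=169, r--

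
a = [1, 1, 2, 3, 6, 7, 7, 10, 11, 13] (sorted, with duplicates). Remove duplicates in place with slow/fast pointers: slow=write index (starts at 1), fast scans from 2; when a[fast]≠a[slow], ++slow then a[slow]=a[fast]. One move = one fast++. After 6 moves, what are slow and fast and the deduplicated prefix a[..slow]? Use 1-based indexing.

slow=1 fast=2: a[fast]=1=a[slow] dup, fast++
slow=1 fast=3: a[fast]=2≠a[slow]=1 write a[2]=2, slow++,fast++
slow=2 fast=4: a[fast]=3≠a[slow]=2 write a[3]=3, slow++,fast++
slow=3 fast=5: a[fast]=6≠a[slow]=3 write a[4]=6, slow++,fast++
slow=4 fast=6: a[fast]=7≠a[slow]=6 write a[5]=7, slow++,fast++
slow=5 fast=7: a[fast]=7=a[slow] dup, fast++

slow=5, fast=8, prefix=[1, 2, 3, 6, 7]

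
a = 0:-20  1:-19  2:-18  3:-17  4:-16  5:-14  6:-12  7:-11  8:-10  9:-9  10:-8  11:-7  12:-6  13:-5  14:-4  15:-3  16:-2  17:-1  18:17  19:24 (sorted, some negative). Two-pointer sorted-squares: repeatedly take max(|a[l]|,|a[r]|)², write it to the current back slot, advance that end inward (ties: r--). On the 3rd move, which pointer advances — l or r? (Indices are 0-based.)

l=0 r=19: |-20|<=|24| out[19]=576, r--
l=0 r=18: |-20|>|17| out[18]=400, l++
l=1 r=18: |-19|>|17| out[17]=361, l++

l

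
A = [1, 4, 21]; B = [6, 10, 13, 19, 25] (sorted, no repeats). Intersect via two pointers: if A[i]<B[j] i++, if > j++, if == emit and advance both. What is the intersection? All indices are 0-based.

intersection = []

i=0 j=0: 1<6, i++
i=1 j=0: 4<6, i++
i=2 j=0: 21>6, j++
i=2 j=1: 21>10, j++
i=2 j=2: 21>13, j++
i=2 j=3: 21>19, j++
i=2 j=4: 21<25, i++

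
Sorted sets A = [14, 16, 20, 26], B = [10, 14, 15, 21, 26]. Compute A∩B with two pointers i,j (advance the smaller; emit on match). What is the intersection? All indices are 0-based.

[i=0,j=0] 14>10 → j++
[i=0,j=1] 14==14 emit → i++,j++
[i=1,j=2] 16>15 → j++
[i=1,j=3] 16<21 → i++
[i=2,j=3] 20<21 → i++
[i=3,j=3] 26>21 → j++
[i=3,j=4] 26==26 emit → i++,j++

intersection = [14, 26]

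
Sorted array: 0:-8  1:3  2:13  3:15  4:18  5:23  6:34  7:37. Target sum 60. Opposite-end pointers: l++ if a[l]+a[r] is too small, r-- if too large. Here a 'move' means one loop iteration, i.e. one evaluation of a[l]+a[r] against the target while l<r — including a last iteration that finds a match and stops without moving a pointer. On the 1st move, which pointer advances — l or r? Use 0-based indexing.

l

[0,7] -8+37=29 <60 → l++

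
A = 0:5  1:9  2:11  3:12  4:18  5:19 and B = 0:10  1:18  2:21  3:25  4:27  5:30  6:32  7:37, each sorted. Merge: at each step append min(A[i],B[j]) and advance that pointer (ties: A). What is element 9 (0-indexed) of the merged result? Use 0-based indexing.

[i=0,j=0] A[i]=5<=B[j]=10 take 5 → i++
[i=1,j=0] A[i]=9<=B[j]=10 take 9 → i++
[i=2,j=0] A[i]=11>B[j]=10 take 10 → j++
[i=2,j=1] A[i]=11<=B[j]=18 take 11 → i++
[i=3,j=1] A[i]=12<=B[j]=18 take 12 → i++
[i=4,j=1] A[i]=18<=B[j]=18 take 18 → i++
[i=5,j=1] A[i]=19>B[j]=18 take 18 → j++
[i=5,j=2] A[i]=19<=B[j]=21 take 19 → i++
[i=6,j=2] A done, take B[j]=21 → j++
[i=6,j=3] A done, take B[j]=25 → j++
[i=6,j=4] A done, take B[j]=27 → j++
[i=6,j=5] A done, take B[j]=30 → j++
[i=6,j=6] A done, take B[j]=32 → j++
[i=6,j=7] A done, take B[j]=37 → j++

merged[9] = 25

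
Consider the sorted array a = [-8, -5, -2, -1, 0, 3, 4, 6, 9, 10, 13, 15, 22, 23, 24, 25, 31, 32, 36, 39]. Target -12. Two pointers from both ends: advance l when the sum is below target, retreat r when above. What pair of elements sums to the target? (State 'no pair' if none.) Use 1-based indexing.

no pair

l=1 r=20: -8+39=31 >-12, r--
l=1 r=19: -8+36=28 >-12, r--
l=1 r=18: -8+32=24 >-12, r--
l=1 r=17: -8+31=23 >-12, r--
l=1 r=16: -8+25=17 >-12, r--
l=1 r=15: -8+24=16 >-12, r--
l=1 r=14: -8+23=15 >-12, r--
l=1 r=13: -8+22=14 >-12, r--
l=1 r=12: -8+15=7 >-12, r--
l=1 r=11: -8+13=5 >-12, r--
l=1 r=10: -8+10=2 >-12, r--
l=1 r=9: -8+9=1 >-12, r--
l=1 r=8: -8+6=-2 >-12, r--
l=1 r=7: -8+4=-4 >-12, r--
l=1 r=6: -8+3=-5 >-12, r--
l=1 r=5: -8+0=-8 >-12, r--
l=1 r=4: -8+-1=-9 >-12, r--
l=1 r=3: -8+-2=-10 >-12, r--
l=1 r=2: -8+-5=-13 <-12, l++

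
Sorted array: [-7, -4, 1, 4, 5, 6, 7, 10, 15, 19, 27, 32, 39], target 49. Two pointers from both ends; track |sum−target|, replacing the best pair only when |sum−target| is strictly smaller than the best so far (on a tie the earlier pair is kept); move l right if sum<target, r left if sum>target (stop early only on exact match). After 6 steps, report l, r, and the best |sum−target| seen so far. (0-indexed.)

l=6, r=12, best |Δ|=4

[0,12] -7+39=32 d=17 * → l++
[1,12] -4+39=35 d=14 * → l++
[2,12] 1+39=40 d=9 * → l++
[3,12] 4+39=43 d=6 * → l++
[4,12] 5+39=44 d=5 * → l++
[5,12] 6+39=45 d=4 * → l++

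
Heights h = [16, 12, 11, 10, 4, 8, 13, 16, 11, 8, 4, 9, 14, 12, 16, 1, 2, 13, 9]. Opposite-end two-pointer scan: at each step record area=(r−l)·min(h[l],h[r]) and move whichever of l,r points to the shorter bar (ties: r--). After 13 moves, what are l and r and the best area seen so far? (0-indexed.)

l=0, r=5, best area=224

l=0 r=18: min(16,9)*18=162 best=162 *, r--
l=0 r=17: min(16,13)*17=221 best=221 *, r--
l=0 r=16: min(16,2)*16=32 best=221, r--
l=0 r=15: min(16,1)*15=15 best=221, r--
l=0 r=14: min(16,16)*14=224 best=224 *, r--
l=0 r=13: min(16,12)*13=156 best=224, r--
l=0 r=12: min(16,14)*12=168 best=224, r--
l=0 r=11: min(16,9)*11=99 best=224, r--
l=0 r=10: min(16,4)*10=40 best=224, r--
l=0 r=9: min(16,8)*9=72 best=224, r--
l=0 r=8: min(16,11)*8=88 best=224, r--
l=0 r=7: min(16,16)*7=112 best=224, r--
l=0 r=6: min(16,13)*6=78 best=224, r--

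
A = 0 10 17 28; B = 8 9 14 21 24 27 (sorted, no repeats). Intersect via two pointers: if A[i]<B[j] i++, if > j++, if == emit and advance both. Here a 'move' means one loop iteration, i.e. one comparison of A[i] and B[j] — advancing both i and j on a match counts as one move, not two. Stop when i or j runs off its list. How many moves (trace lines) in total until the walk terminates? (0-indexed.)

i=0 j=0: 0<8, i++
i=1 j=0: 10>8, j++
i=1 j=1: 10>9, j++
i=1 j=2: 10<14, i++
i=2 j=2: 17>14, j++
i=2 j=3: 17<21, i++
i=3 j=3: 28>21, j++
i=3 j=4: 28>24, j++
i=3 j=5: 28>27, j++

9 moves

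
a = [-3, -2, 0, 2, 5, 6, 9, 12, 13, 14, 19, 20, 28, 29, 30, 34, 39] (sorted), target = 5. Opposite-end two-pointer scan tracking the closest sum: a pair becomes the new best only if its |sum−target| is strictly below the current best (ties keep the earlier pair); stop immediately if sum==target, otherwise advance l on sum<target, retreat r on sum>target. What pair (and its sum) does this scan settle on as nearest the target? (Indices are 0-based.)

pair (0, 5) with sum 5 (|Δ|=0)

[0,16] -3+39=36 d=31 * → r--
[0,15] -3+34=31 d=26 * → r--
[0,14] -3+30=27 d=22 * → r--
[0,13] -3+29=26 d=21 * → r--
[0,12] -3+28=25 d=20 * → r--
[0,11] -3+20=17 d=12 * → r--
[0,10] -3+19=16 d=11 * → r--
[0,9] -3+14=11 d=6 * → r--
[0,8] -3+13=10 d=5 * → r--
[0,7] -3+12=9 d=4 * → r--
[0,6] -3+9=6 d=1 * → r--
[0,5] -3+6=3 d=2 → l++
[1,5] -2+6=4 d=1 → l++
[2,5] 0+6=6 d=1 → r--
[2,4] 0+5=5 d=0 * → stop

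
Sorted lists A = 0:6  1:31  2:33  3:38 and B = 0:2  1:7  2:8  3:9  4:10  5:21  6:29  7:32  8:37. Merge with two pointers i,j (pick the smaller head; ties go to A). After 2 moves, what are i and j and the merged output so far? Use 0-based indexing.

i=1, j=1, merged so far=[2, 6]

[i=0,j=0] A[i]=6>B[j]=2 take 2 → j++
[i=0,j=1] A[i]=6<=B[j]=7 take 6 → i++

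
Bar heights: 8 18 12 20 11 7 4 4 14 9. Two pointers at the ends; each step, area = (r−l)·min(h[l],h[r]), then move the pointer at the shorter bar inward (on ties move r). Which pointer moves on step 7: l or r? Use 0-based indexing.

[0,9] min(8,9)*9=72 best=72 * → l++
[1,9] min(18,9)*8=72 best=72 → r--
[1,8] min(18,14)*7=98 best=98 * → r--
[1,7] min(18,4)*6=24 best=98 → r--
[1,6] min(18,4)*5=20 best=98 → r--
[1,5] min(18,7)*4=28 best=98 → r--
[1,4] min(18,11)*3=33 best=98 → r--

r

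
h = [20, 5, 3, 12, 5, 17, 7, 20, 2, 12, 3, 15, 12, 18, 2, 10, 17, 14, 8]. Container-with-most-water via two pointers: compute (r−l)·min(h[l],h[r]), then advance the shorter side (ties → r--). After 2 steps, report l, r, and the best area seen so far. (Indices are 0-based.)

l=0, r=16, best area=238

[0,18] min(20,8)*18=144 best=144 * → r--
[0,17] min(20,14)*17=238 best=238 * → r--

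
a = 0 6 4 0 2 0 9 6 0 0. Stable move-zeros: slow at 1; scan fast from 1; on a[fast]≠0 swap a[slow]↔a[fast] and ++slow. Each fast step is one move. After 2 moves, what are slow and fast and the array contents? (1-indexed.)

slow=2, fast=3, a=[6, 0, 4, 0, 2, 0, 9, 6, 0, 0]

slow=1 fast=1: a[fast]=0, fast++
slow=1 fast=2: a[fast]=6≠0 swap→a[1]=6, slow++,fast++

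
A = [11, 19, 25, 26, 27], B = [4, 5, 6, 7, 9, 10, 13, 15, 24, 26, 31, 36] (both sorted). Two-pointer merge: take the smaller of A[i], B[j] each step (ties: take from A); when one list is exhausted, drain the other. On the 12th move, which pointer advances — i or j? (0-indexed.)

i

i=0 j=0: A[i]=11>B[j]=4 take 4, j++
i=0 j=1: A[i]=11>B[j]=5 take 5, j++
i=0 j=2: A[i]=11>B[j]=6 take 6, j++
i=0 j=3: A[i]=11>B[j]=7 take 7, j++
i=0 j=4: A[i]=11>B[j]=9 take 9, j++
i=0 j=5: A[i]=11>B[j]=10 take 10, j++
i=0 j=6: A[i]=11<=B[j]=13 take 11, i++
i=1 j=6: A[i]=19>B[j]=13 take 13, j++
i=1 j=7: A[i]=19>B[j]=15 take 15, j++
i=1 j=8: A[i]=19<=B[j]=24 take 19, i++
i=2 j=8: A[i]=25>B[j]=24 take 24, j++
i=2 j=9: A[i]=25<=B[j]=26 take 25, i++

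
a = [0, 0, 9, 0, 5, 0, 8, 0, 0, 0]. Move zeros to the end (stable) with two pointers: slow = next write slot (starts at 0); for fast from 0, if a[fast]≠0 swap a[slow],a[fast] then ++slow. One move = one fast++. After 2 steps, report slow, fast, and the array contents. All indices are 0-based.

(s=0,f=0) a[fast]=0 → fast++
(s=0,f=1) a[fast]=0 → fast++

slow=0, fast=2, a=[0, 0, 9, 0, 5, 0, 8, 0, 0, 0]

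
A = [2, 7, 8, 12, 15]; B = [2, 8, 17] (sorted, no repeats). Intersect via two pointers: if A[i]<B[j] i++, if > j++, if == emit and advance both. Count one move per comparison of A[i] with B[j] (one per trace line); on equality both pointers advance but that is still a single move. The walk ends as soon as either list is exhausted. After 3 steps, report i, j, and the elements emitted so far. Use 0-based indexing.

i=3, j=2, emitted=[2, 8]

i=0 j=0: 2==2 emit, i++,j++
i=1 j=1: 7<8, i++
i=2 j=1: 8==8 emit, i++,j++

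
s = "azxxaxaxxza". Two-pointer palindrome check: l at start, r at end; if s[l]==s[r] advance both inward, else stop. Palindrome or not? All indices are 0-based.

palindrome

[0,10] 'a'=='a' → l++,r--
[1,9] 'z'=='z' → l++,r--
[2,8] 'x'=='x' → l++,r--
[3,7] 'x'=='x' → l++,r--
[4,6] 'a'=='a' → l++,r--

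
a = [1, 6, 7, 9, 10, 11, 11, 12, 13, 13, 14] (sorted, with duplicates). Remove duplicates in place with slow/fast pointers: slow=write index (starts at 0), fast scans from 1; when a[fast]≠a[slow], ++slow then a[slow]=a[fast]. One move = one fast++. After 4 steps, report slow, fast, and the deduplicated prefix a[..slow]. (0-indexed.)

slow=4, fast=5, prefix=[1, 6, 7, 9, 10]

(s=0,f=1) a[fast]=6≠a[slow]=1 write a[1]=6 → slow++,fast++
(s=1,f=2) a[fast]=7≠a[slow]=6 write a[2]=7 → slow++,fast++
(s=2,f=3) a[fast]=9≠a[slow]=7 write a[3]=9 → slow++,fast++
(s=3,f=4) a[fast]=10≠a[slow]=9 write a[4]=10 → slow++,fast++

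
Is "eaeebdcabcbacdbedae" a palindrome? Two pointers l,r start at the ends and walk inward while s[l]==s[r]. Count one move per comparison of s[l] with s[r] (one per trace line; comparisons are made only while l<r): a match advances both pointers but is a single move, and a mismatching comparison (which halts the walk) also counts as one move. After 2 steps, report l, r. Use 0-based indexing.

[0,18] 'e'=='e' → l++,r--
[1,17] 'a'=='a' → l++,r--

l=2, r=16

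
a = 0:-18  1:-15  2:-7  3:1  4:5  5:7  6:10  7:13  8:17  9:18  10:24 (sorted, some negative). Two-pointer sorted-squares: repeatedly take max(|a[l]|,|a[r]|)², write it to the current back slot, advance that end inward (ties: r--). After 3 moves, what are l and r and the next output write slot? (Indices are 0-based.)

l=1, r=8, next write slot=7

l=0 r=10: |-18|<=|24| out[10]=576, r--
l=0 r=9: |-18|<=|18| out[9]=324, r--
l=0 r=8: |-18|>|17| out[8]=324, l++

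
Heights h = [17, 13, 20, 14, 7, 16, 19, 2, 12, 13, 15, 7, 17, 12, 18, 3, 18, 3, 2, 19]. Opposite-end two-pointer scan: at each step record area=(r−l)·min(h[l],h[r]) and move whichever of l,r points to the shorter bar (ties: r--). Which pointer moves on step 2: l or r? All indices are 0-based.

l

[0,19] min(17,19)*19=323 best=323 * → l++
[1,19] min(13,19)*18=234 best=323 → l++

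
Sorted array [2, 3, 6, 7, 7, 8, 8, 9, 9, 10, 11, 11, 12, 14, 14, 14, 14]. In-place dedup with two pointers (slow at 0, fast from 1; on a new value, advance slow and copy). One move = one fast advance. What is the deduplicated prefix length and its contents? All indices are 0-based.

(s=0,f=1) a[fast]=3≠a[slow]=2 write a[1]=3 → slow++,fast++
(s=1,f=2) a[fast]=6≠a[slow]=3 write a[2]=6 → slow++,fast++
(s=2,f=3) a[fast]=7≠a[slow]=6 write a[3]=7 → slow++,fast++
(s=3,f=4) a[fast]=7=a[slow] dup → fast++
(s=3,f=5) a[fast]=8≠a[slow]=7 write a[4]=8 → slow++,fast++
(s=4,f=6) a[fast]=8=a[slow] dup → fast++
(s=4,f=7) a[fast]=9≠a[slow]=8 write a[5]=9 → slow++,fast++
(s=5,f=8) a[fast]=9=a[slow] dup → fast++
(s=5,f=9) a[fast]=10≠a[slow]=9 write a[6]=10 → slow++,fast++
(s=6,f=10) a[fast]=11≠a[slow]=10 write a[7]=11 → slow++,fast++
(s=7,f=11) a[fast]=11=a[slow] dup → fast++
(s=7,f=12) a[fast]=12≠a[slow]=11 write a[8]=12 → slow++,fast++
(s=8,f=13) a[fast]=14≠a[slow]=12 write a[9]=14 → slow++,fast++
(s=9,f=14) a[fast]=14=a[slow] dup → fast++
(s=9,f=15) a[fast]=14=a[slow] dup → fast++
(s=9,f=16) a[fast]=14=a[slow] dup → fast++

length 10; prefix = [2, 3, 6, 7, 8, 9, 10, 11, 12, 14]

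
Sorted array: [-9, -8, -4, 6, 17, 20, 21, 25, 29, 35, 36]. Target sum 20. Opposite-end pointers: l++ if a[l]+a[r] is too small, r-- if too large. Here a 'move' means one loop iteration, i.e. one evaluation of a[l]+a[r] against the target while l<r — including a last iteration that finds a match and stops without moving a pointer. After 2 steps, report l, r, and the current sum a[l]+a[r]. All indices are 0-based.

l=0 r=10: -9+36=27 >20, r--
l=0 r=9: -9+35=26 >20, r--

l=0, r=8, sum=20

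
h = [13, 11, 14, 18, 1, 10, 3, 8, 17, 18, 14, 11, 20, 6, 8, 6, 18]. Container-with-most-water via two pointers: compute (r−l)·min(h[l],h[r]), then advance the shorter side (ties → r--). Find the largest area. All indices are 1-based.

l=1 r=17: min(13,18)*16=208 best=208 *, l++
l=2 r=17: min(11,18)*15=165 best=208, l++
l=3 r=17: min(14,18)*14=196 best=208, l++
l=4 r=17: min(18,18)*13=234 best=234 *, r--
l=4 r=16: min(18,6)*12=72 best=234, r--
l=4 r=15: min(18,8)*11=88 best=234, r--
l=4 r=14: min(18,6)*10=60 best=234, r--
l=4 r=13: min(18,20)*9=162 best=234, l++
l=5 r=13: min(1,20)*8=8 best=234, l++
l=6 r=13: min(10,20)*7=70 best=234, l++
l=7 r=13: min(3,20)*6=18 best=234, l++
l=8 r=13: min(8,20)*5=40 best=234, l++
l=9 r=13: min(17,20)*4=68 best=234, l++
l=10 r=13: min(18,20)*3=54 best=234, l++
l=11 r=13: min(14,20)*2=28 best=234, l++
l=12 r=13: min(11,20)*1=11 best=234, l++

max area = 234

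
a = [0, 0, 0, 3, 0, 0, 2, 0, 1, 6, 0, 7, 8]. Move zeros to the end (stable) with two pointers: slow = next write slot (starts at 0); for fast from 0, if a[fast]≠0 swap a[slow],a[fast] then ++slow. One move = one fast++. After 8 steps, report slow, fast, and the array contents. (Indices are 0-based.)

(s=0,f=0) a[fast]=0 → fast++
(s=0,f=1) a[fast]=0 → fast++
(s=0,f=2) a[fast]=0 → fast++
(s=0,f=3) a[fast]=3≠0 swap→a[0]=3 → slow++,fast++
(s=1,f=4) a[fast]=0 → fast++
(s=1,f=5) a[fast]=0 → fast++
(s=1,f=6) a[fast]=2≠0 swap→a[1]=2 → slow++,fast++
(s=2,f=7) a[fast]=0 → fast++

slow=2, fast=8, a=[3, 2, 0, 0, 0, 0, 0, 0, 1, 6, 0, 7, 8]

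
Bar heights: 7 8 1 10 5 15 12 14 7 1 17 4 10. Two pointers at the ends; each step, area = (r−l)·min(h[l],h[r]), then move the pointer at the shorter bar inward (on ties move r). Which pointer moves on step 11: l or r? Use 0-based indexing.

[0,12] min(7,10)*12=84 best=84 * → l++
[1,12] min(8,10)*11=88 best=88 * → l++
[2,12] min(1,10)*10=10 best=88 → l++
[3,12] min(10,10)*9=90 best=90 * → r--
[3,11] min(10,4)*8=32 best=90 → r--
[3,10] min(10,17)*7=70 best=90 → l++
[4,10] min(5,17)*6=30 best=90 → l++
[5,10] min(15,17)*5=75 best=90 → l++
[6,10] min(12,17)*4=48 best=90 → l++
[7,10] min(14,17)*3=42 best=90 → l++
[8,10] min(7,17)*2=14 best=90 → l++

l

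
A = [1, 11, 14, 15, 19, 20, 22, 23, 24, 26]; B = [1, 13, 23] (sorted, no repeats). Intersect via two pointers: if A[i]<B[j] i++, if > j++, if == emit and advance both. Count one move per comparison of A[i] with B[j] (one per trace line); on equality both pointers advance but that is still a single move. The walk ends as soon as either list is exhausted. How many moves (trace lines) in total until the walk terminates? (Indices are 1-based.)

9 moves

i=1 j=1: 1==1 emit, i++,j++
i=2 j=2: 11<13, i++
i=3 j=2: 14>13, j++
i=3 j=3: 14<23, i++
i=4 j=3: 15<23, i++
i=5 j=3: 19<23, i++
i=6 j=3: 20<23, i++
i=7 j=3: 22<23, i++
i=8 j=3: 23==23 emit, i++,j++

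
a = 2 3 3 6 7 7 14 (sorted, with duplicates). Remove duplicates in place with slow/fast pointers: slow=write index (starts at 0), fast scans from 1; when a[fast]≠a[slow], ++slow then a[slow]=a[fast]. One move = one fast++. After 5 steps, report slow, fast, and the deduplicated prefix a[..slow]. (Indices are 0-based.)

(s=0,f=1) a[fast]=3≠a[slow]=2 write a[1]=3 → slow++,fast++
(s=1,f=2) a[fast]=3=a[slow] dup → fast++
(s=1,f=3) a[fast]=6≠a[slow]=3 write a[2]=6 → slow++,fast++
(s=2,f=4) a[fast]=7≠a[slow]=6 write a[3]=7 → slow++,fast++
(s=3,f=5) a[fast]=7=a[slow] dup → fast++

slow=3, fast=6, prefix=[2, 3, 6, 7]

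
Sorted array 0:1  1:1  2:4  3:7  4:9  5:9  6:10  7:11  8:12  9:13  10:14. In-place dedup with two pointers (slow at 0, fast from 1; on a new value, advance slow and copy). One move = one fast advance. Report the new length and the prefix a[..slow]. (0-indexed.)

(s=0,f=1) a[fast]=1=a[slow] dup → fast++
(s=0,f=2) a[fast]=4≠a[slow]=1 write a[1]=4 → slow++,fast++
(s=1,f=3) a[fast]=7≠a[slow]=4 write a[2]=7 → slow++,fast++
(s=2,f=4) a[fast]=9≠a[slow]=7 write a[3]=9 → slow++,fast++
(s=3,f=5) a[fast]=9=a[slow] dup → fast++
(s=3,f=6) a[fast]=10≠a[slow]=9 write a[4]=10 → slow++,fast++
(s=4,f=7) a[fast]=11≠a[slow]=10 write a[5]=11 → slow++,fast++
(s=5,f=8) a[fast]=12≠a[slow]=11 write a[6]=12 → slow++,fast++
(s=6,f=9) a[fast]=13≠a[slow]=12 write a[7]=13 → slow++,fast++
(s=7,f=10) a[fast]=14≠a[slow]=13 write a[8]=14 → slow++,fast++

length 9; prefix = [1, 4, 7, 9, 10, 11, 12, 13, 14]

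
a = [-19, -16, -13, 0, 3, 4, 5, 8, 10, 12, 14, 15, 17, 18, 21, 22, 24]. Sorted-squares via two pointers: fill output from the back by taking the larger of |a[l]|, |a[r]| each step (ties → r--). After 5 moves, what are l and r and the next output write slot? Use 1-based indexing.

l=2, r=13, next write slot=12

[1,17] |-19|<=|24| out[17]=576 → r--
[1,16] |-19|<=|22| out[16]=484 → r--
[1,15] |-19|<=|21| out[15]=441 → r--
[1,14] |-19|>|18| out[14]=361 → l++
[2,14] |-16|<=|18| out[13]=324 → r--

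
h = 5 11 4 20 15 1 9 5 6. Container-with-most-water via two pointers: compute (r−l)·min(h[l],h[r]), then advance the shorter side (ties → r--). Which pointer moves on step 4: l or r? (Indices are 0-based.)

r

l=0 r=8: min(5,6)*8=40 best=40 *, l++
l=1 r=8: min(11,6)*7=42 best=42 *, r--
l=1 r=7: min(11,5)*6=30 best=42, r--
l=1 r=6: min(11,9)*5=45 best=45 *, r--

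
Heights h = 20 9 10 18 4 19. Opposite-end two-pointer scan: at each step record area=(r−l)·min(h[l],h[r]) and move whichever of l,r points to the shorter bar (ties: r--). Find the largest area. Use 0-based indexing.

max area = 95

[0,5] min(20,19)*5=95 best=95 * → r--
[0,4] min(20,4)*4=16 best=95 → r--
[0,3] min(20,18)*3=54 best=95 → r--
[0,2] min(20,10)*2=20 best=95 → r--
[0,1] min(20,9)*1=9 best=95 → r--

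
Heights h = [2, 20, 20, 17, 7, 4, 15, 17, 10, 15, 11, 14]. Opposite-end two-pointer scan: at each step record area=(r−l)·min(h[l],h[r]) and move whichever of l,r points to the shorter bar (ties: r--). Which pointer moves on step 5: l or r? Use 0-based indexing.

r

[0,11] min(2,14)*11=22 best=22 * → l++
[1,11] min(20,14)*10=140 best=140 * → r--
[1,10] min(20,11)*9=99 best=140 → r--
[1,9] min(20,15)*8=120 best=140 → r--
[1,8] min(20,10)*7=70 best=140 → r--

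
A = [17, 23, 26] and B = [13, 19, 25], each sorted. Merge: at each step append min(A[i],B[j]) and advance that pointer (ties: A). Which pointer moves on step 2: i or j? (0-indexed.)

i

i=0 j=0: A[i]=17>B[j]=13 take 13, j++
i=0 j=1: A[i]=17<=B[j]=19 take 17, i++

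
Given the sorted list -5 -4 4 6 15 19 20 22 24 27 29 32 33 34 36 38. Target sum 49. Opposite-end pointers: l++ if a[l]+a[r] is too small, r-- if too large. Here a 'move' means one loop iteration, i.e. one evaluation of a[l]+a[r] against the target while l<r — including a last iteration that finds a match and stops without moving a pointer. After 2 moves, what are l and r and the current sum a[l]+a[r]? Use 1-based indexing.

l=1 r=16: -5+38=33 <49, l++
l=2 r=16: -4+38=34 <49, l++

l=3, r=16, sum=42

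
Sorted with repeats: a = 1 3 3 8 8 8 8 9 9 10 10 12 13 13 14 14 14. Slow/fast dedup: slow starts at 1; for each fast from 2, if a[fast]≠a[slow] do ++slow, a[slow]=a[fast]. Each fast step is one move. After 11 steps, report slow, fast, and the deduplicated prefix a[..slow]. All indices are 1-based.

slow=6, fast=13, prefix=[1, 3, 8, 9, 10, 12]

(s=1,f=2) a[fast]=3≠a[slow]=1 write a[2]=3 → slow++,fast++
(s=2,f=3) a[fast]=3=a[slow] dup → fast++
(s=2,f=4) a[fast]=8≠a[slow]=3 write a[3]=8 → slow++,fast++
(s=3,f=5) a[fast]=8=a[slow] dup → fast++
(s=3,f=6) a[fast]=8=a[slow] dup → fast++
(s=3,f=7) a[fast]=8=a[slow] dup → fast++
(s=3,f=8) a[fast]=9≠a[slow]=8 write a[4]=9 → slow++,fast++
(s=4,f=9) a[fast]=9=a[slow] dup → fast++
(s=4,f=10) a[fast]=10≠a[slow]=9 write a[5]=10 → slow++,fast++
(s=5,f=11) a[fast]=10=a[slow] dup → fast++
(s=5,f=12) a[fast]=12≠a[slow]=10 write a[6]=12 → slow++,fast++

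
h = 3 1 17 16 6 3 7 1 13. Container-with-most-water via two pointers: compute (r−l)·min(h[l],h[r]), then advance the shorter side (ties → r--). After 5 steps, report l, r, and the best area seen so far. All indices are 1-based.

l=3, r=6, best area=78

[1,9] min(3,13)*8=24 best=24 * → l++
[2,9] min(1,13)*7=7 best=24 → l++
[3,9] min(17,13)*6=78 best=78 * → r--
[3,8] min(17,1)*5=5 best=78 → r--
[3,7] min(17,7)*4=28 best=78 → r--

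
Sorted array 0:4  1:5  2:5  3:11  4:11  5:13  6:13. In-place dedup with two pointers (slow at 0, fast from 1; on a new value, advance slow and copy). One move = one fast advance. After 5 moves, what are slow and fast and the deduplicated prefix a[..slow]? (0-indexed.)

slow=0 fast=1: a[fast]=5≠a[slow]=4 write a[1]=5, slow++,fast++
slow=1 fast=2: a[fast]=5=a[slow] dup, fast++
slow=1 fast=3: a[fast]=11≠a[slow]=5 write a[2]=11, slow++,fast++
slow=2 fast=4: a[fast]=11=a[slow] dup, fast++
slow=2 fast=5: a[fast]=13≠a[slow]=11 write a[3]=13, slow++,fast++

slow=3, fast=6, prefix=[4, 5, 11, 13]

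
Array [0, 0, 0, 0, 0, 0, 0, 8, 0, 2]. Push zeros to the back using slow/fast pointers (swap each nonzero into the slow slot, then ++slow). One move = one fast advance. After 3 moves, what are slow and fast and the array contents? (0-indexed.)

slow=0, fast=3, a=[0, 0, 0, 0, 0, 0, 0, 8, 0, 2]

slow=0 fast=0: a[fast]=0, fast++
slow=0 fast=1: a[fast]=0, fast++
slow=0 fast=2: a[fast]=0, fast++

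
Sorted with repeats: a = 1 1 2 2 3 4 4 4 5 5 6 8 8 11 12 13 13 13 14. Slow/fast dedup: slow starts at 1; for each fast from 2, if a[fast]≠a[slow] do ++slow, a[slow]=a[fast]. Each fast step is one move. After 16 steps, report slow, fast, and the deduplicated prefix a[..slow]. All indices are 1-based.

slow=1 fast=2: a[fast]=1=a[slow] dup, fast++
slow=1 fast=3: a[fast]=2≠a[slow]=1 write a[2]=2, slow++,fast++
slow=2 fast=4: a[fast]=2=a[slow] dup, fast++
slow=2 fast=5: a[fast]=3≠a[slow]=2 write a[3]=3, slow++,fast++
slow=3 fast=6: a[fast]=4≠a[slow]=3 write a[4]=4, slow++,fast++
slow=4 fast=7: a[fast]=4=a[slow] dup, fast++
slow=4 fast=8: a[fast]=4=a[slow] dup, fast++
slow=4 fast=9: a[fast]=5≠a[slow]=4 write a[5]=5, slow++,fast++
slow=5 fast=10: a[fast]=5=a[slow] dup, fast++
slow=5 fast=11: a[fast]=6≠a[slow]=5 write a[6]=6, slow++,fast++
slow=6 fast=12: a[fast]=8≠a[slow]=6 write a[7]=8, slow++,fast++
slow=7 fast=13: a[fast]=8=a[slow] dup, fast++
slow=7 fast=14: a[fast]=11≠a[slow]=8 write a[8]=11, slow++,fast++
slow=8 fast=15: a[fast]=12≠a[slow]=11 write a[9]=12, slow++,fast++
slow=9 fast=16: a[fast]=13≠a[slow]=12 write a[10]=13, slow++,fast++
slow=10 fast=17: a[fast]=13=a[slow] dup, fast++

slow=10, fast=18, prefix=[1, 2, 3, 4, 5, 6, 8, 11, 12, 13]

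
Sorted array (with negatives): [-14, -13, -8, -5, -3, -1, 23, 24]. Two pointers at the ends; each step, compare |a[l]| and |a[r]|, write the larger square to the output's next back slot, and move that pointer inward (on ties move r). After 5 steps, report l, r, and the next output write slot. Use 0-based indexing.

l=0 r=7: |-14|<=|24| out[7]=576, r--
l=0 r=6: |-14|<=|23| out[6]=529, r--
l=0 r=5: |-14|>|-1| out[5]=196, l++
l=1 r=5: |-13|>|-1| out[4]=169, l++
l=2 r=5: |-8|>|-1| out[3]=64, l++

l=3, r=5, next write slot=2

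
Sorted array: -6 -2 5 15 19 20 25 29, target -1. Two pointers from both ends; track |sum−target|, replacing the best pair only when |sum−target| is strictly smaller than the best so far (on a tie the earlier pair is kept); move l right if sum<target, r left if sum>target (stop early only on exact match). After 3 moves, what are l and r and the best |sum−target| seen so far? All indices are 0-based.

[0,7] -6+29=23 d=24 * → r--
[0,6] -6+25=19 d=20 * → r--
[0,5] -6+20=14 d=15 * → r--

l=0, r=4, best |Δ|=15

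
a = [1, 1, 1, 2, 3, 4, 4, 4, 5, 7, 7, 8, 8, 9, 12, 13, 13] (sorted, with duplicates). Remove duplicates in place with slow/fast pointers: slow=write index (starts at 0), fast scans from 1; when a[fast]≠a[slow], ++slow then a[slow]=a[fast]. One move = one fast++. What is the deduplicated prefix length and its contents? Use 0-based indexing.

(s=0,f=1) a[fast]=1=a[slow] dup → fast++
(s=0,f=2) a[fast]=1=a[slow] dup → fast++
(s=0,f=3) a[fast]=2≠a[slow]=1 write a[1]=2 → slow++,fast++
(s=1,f=4) a[fast]=3≠a[slow]=2 write a[2]=3 → slow++,fast++
(s=2,f=5) a[fast]=4≠a[slow]=3 write a[3]=4 → slow++,fast++
(s=3,f=6) a[fast]=4=a[slow] dup → fast++
(s=3,f=7) a[fast]=4=a[slow] dup → fast++
(s=3,f=8) a[fast]=5≠a[slow]=4 write a[4]=5 → slow++,fast++
(s=4,f=9) a[fast]=7≠a[slow]=5 write a[5]=7 → slow++,fast++
(s=5,f=10) a[fast]=7=a[slow] dup → fast++
(s=5,f=11) a[fast]=8≠a[slow]=7 write a[6]=8 → slow++,fast++
(s=6,f=12) a[fast]=8=a[slow] dup → fast++
(s=6,f=13) a[fast]=9≠a[slow]=8 write a[7]=9 → slow++,fast++
(s=7,f=14) a[fast]=12≠a[slow]=9 write a[8]=12 → slow++,fast++
(s=8,f=15) a[fast]=13≠a[slow]=12 write a[9]=13 → slow++,fast++
(s=9,f=16) a[fast]=13=a[slow] dup → fast++

length 10; prefix = [1, 2, 3, 4, 5, 7, 8, 9, 12, 13]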